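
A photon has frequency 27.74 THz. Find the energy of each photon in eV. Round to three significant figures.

Take h = 6.62607015e-34 J·s, 1 eV = 1.602176634e-19 J.
Convert to SI: f = 27.74 THz = 2.774e13 Hz.
The photon relation is E = hf, giving E = 1.838e-20 J.
Converting to eV: E = 0.1147 eV ≈ 0.115 eV.

0.115 eV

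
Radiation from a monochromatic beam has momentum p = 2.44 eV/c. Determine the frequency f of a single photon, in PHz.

0.590 PHz

In SI units: p = 2.44 eV/c = 1.3040e-27 kg·m/s.
Apply f = pc/h: f = 5.900e14 Hz.
Converting to PHz: f = 0.5900 PHz ≈ 0.590 PHz.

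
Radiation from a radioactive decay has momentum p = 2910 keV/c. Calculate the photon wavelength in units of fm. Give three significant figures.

Take h = 6.62607015e-34 J·s, c = 2.99792458e8 m/s, 1 eV = 1.602176634e-19 J.
Convert to SI: p = 2910 keV/c = 1.5552e-21 kg·m/s.
Apply λ = h/p: λ = 4.261e-13 m.
Converting to fm: λ = 426.1 fm ≈ 426 fm.

426 fm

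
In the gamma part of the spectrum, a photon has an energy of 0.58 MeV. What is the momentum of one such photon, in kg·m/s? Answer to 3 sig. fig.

Use c = 2.99792458e8 m/s, 1 eV = 1.602176634e-19 J.
First convert: E = 0.58 MeV = 9.2926e-14 J.
Apply p = E/c: p = 3.100e-22 kg·m/s.
So p ≈ 3.10e-22 kg·m/s.

3.10e-22 kg·m/s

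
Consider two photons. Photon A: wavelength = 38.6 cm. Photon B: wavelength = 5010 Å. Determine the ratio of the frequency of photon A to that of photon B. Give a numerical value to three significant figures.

f_A = 7.767e8 Hz (from wavelength = 38.6 cm, via f = c/λ).
f_B = 5.984e14 Hz (from wavelength = 5010 Å, via f = c/λ).
Ratio = 7.767e8 / 5.984e14 = 1.30e-6.

1.30e-6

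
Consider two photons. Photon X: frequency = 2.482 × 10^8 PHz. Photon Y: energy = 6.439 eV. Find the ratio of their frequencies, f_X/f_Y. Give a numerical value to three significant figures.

f_X = 2.482 × 10^23 Hz (from frequency = 2.482 × 10^8 PHz, via f given directly).
f_Y = 1.557 × 10^15 Hz (from energy = 6.439 eV, via f = E/h).
Ratio = 2.482 × 10^23 / 1.557 × 10^15 = 1.59 × 10^8.

1.59 × 10^8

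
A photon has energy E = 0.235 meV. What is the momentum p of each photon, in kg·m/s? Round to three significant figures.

1.26·10^-31 kg·m/s

In SI units: E = 0.235 meV = 3.7651·10^-23 J.
Since p = E/c for a photon, p = 1.256·10^-31 kg·m/s.
So p ≈ 1.26·10^-31 kg·m/s.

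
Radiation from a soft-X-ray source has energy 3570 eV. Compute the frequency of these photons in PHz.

863 PHz

(h = 6.62607015·10^-34 J·s, 1 eV = 1.602176634·10^-19 J.)
Convert to SI: E = 3570 eV = 5.7198·10^-16 J.
The photon relation is f = E/h, giving f = 8.632·10^17 Hz.
Converting to PHz: f = 863.2 PHz ≈ 863 PHz.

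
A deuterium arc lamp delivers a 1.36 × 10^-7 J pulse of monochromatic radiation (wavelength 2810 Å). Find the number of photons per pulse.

Per-photon energy: E = 7.069 × 10^-19 J (from wavelength = 2810 Å).
N = E_total / E_photon = 1.36 × 10^-7 J / 7.069 × 10^-19 J = 1.92 × 10^11.

1.92 × 10^11 photons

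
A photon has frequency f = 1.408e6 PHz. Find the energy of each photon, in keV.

(h = 6.62607015e-34 J·s, 1 eV = 1.602176634e-19 J.)
First convert: f = 1.408e6 PHz = 1.408e21 Hz.
The photon relation is E = hf, giving E = 9.330e-13 J.
Converting to keV: E = 5823 keV ≈ 5820 keV.

5820 keV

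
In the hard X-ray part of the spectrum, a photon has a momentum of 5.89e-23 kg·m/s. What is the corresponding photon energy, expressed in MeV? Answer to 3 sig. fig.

Take c = 2.99792458e8 m/s, 1 eV = 1.602176634e-19 J.
Since E = pc for a photon, E = 1.766e-14 J.
Converting to MeV: E = 0.1102 MeV ≈ 0.110 MeV.

0.110 MeV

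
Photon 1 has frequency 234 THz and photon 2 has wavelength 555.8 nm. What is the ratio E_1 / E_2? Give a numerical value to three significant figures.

0.434

E_1 = 1.551·10^-19 J (from frequency = 234 THz, via E = hf).
E_2 = 3.574·10^-19 J (from wavelength = 555.8 nm, via E = hc/λ).
Ratio = 1.551·10^-19 / 3.574·10^-19 = 0.434.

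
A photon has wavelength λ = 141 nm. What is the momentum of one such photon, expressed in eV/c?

First convert: λ = 141 nm = 1.41e-7 m.
For a photon p = h/λ, so p = 4.699e-27 kg·m/s.
Converting to eV/c: p = 8.793 eV/c ≈ 8.79 eV/c.

8.79 eV/c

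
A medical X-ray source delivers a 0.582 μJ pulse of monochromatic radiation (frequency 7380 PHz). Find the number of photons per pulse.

1.19e8 photons

Per-photon energy: E = 4.890e-15 J (from frequency = 7380 PHz).
N = E_total / E_photon = 5.82e-7 J / 4.890e-15 J = 1.19e8.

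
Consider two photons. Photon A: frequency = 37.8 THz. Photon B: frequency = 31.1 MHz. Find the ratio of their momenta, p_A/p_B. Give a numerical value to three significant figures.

1.22e6

p_A = 8.355e-29 kg·m/s (from frequency = 37.8 THz, via p = hf/c).
p_B = 6.874e-35 kg·m/s (from frequency = 31.1 MHz, via p = hf/c).
Ratio = 8.355e-29 / 6.874e-35 = 1.22e6.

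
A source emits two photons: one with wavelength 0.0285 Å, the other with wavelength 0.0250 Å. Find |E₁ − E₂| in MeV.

Using E = hc/λ: E₁ = 6.970 × 10^-14 J, E₂ = 7.946 × 10^-14 J.
|ΔE| = |6.970 × 10^-14 − 7.946 × 10^-14| = 9.76 × 10^-15 J = 0.0609 MeV.

0.0609 MeV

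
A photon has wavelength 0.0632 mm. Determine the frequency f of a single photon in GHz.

4740 GHz

In SI units: λ = 0.0632 mm = 6.32·10^-5 m.
The photon relation is f = c/λ, giving f = 4.744·10^12 Hz.
Converting to GHz: f = 4744 GHz ≈ 4740 GHz.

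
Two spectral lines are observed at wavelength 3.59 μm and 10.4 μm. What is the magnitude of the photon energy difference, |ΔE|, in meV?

226 meV

Using E = hc/λ: E₁ = 5.533e-20 J, E₂ = 1.910e-20 J.
|ΔE| = |5.533e-20 − 1.910e-20| = 3.62e-20 J = 226 meV.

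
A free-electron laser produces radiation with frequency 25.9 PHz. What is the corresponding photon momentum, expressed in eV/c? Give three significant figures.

(h = 6.62607015 × 10^-34 J·s, c = 2.99792458 × 10^8 m/s, 1 eV = 1.602176634 × 10^-19 J.)
In SI units: f = 25.9 PHz = 2.59 × 10^16 Hz.
The photon relation is p = hf/c, giving p = 5.724 × 10^-26 kg·m/s.
Converting to eV/c: p = 107.1 eV/c ≈ 107 eV/c.

107 eV/c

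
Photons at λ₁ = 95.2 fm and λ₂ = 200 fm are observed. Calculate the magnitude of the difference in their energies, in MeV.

6.82 MeV

Using E = hc/λ: E₁ = 2.087e-12 J, E₂ = 9.932e-13 J.
|ΔE| = |2.087e-12 − 9.932e-13| = 1.09e-12 J = 6.82 MeV.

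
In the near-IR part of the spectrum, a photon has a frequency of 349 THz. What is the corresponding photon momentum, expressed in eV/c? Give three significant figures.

1.44 eV/c

Convert to SI: f = 349 THz = 3.49 × 10^14 Hz.
The photon relation is p = hf/c, giving p = 7.714 × 10^-28 kg·m/s.
Converting to eV/c: p = 1.443 eV/c ≈ 1.44 eV/c.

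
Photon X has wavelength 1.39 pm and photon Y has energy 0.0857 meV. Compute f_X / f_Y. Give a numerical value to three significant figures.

f_X = 2.157e20 Hz (from wavelength = 1.39 pm, via f = c/λ).
f_Y = 2.072e10 Hz (from energy = 0.0857 meV, via f = E/h).
Ratio = 2.157e20 / 2.072e10 = 1.04e10.

1.04e10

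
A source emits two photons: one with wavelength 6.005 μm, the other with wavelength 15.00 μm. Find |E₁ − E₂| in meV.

Using E = hc/λ: E₁ = 3.3080e-20 J, E₂ = 1.3243e-20 J.
|ΔE| = |3.3080e-20 − 1.3243e-20| = 1.98e-20 J = 124 meV.

124 meV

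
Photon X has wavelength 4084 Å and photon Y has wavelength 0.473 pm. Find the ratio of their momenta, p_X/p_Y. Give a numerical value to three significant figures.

1.16e-6

p_X = 1.622e-27 kg·m/s (from wavelength = 4084 Å, via p = h/λ).
p_Y = 1.401e-21 kg·m/s (from wavelength = 0.473 pm, via p = h/λ).
Ratio = 1.622e-27 / 1.401e-21 = 1.16e-6.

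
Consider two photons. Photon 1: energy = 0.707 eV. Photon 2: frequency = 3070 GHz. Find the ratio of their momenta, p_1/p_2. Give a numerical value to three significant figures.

p_1 = 3.778e-28 kg·m/s (from energy = 0.707 eV, via p = E/c).
p_2 = 6.785e-30 kg·m/s (from frequency = 3070 GHz, via p = hf/c).
Ratio = 3.778e-28 / 6.785e-30 = 55.7.

55.7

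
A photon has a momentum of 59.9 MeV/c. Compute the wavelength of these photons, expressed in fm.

20.7 fm

Convert to SI: p = 59.9 MeV/c = 3.2012 × 10^-20 kg·m/s.
Since λ = h/p for a photon, λ = 2.070 × 10^-14 m.
Converting to fm: λ = 20.70 fm ≈ 20.7 fm.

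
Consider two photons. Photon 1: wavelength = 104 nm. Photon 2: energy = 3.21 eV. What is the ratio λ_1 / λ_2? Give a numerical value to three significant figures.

λ_1 = 1.040e-7 m (from wavelength = 104 nm, via λ given directly).
λ_2 = 3.862e-7 m (from energy = 3.21 eV, via λ = hc/E).
Ratio = 1.040e-7 / 3.862e-7 = 0.269.

0.269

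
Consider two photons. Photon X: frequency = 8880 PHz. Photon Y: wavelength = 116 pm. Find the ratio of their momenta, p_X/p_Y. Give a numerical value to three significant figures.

p_X = 1.963·10^-23 kg·m/s (from frequency = 8880 PHz, via p = hf/c).
p_Y = 5.712·10^-24 kg·m/s (from wavelength = 116 pm, via p = h/λ).
Ratio = 1.963·10^-23 / 5.712·10^-24 = 3.44.

3.44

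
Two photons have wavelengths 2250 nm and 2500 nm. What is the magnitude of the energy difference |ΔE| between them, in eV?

Using E = hc/λ: E₁ = 8.829 × 10^-20 J, E₂ = 7.946 × 10^-20 J.
|ΔE| = |8.829 × 10^-20 − 7.946 × 10^-20| = 8.83 × 10^-21 J = 0.0551 eV.

0.0551 eV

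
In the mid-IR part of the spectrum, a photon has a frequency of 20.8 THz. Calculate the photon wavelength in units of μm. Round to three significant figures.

14.4 μm

Convert to SI: f = 20.8 THz = 2.08·10^13 Hz.
Apply λ = c/f: λ = 1.441·10^-5 m.
Converting to μm: λ = 14.41 μm ≈ 14.4 μm.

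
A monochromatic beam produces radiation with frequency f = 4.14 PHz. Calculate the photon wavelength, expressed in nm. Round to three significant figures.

Take c = 2.99792458e8 m/s.
Convert to SI: f = 4.14 PHz = 4.14e15 Hz.
The photon relation is λ = c/f, giving λ = 7.241e-8 m.
Converting to nm: λ = 72.41 nm ≈ 72.4 nm.

72.4 nm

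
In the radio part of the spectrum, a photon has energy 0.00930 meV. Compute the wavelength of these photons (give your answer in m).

Convert to SI: E = 0.00930 meV = 1.4900 × 10^-24 J.
Since λ = hc/E for a photon, λ = 0.1333 m.
So λ ≈ 0.133 m.

0.133 m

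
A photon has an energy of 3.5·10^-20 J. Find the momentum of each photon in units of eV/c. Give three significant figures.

For a photon p = E/c, so p = 1.167·10^-28 kg·m/s.
Converting to eV/c: p = 0.2185 eV/c ≈ 0.218 eV/c.

0.218 eV/c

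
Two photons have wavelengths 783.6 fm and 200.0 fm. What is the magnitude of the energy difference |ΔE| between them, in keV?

Using E = hc/λ: E₁ = 2.5350e-13 J, E₂ = 9.9322e-13 J.
|ΔE| = |2.5350e-13 − 9.9322e-13| = 7.40e-13 J = 4620 keV.

4620 keV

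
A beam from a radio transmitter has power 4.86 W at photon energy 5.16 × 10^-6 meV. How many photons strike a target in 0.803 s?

Total energy: E_total = P·t = 4.86 × 0.803 = 3.903 J.
Per-photon energy: E = 8.267 × 10^-28 J.
N = E_total / E_photon = 4.72 × 10^27.

4.72 × 10^27 photons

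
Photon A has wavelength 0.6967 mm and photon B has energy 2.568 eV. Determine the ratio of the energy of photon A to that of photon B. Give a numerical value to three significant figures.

E_A = 2.851 × 10^-22 J (from wavelength = 0.6967 mm, via E = hc/λ).
E_B = 4.114 × 10^-19 J (from energy = 2.568 eV, via E given directly).
Ratio = 2.851 × 10^-22 / 4.114 × 10^-19 = 6.93 × 10^-4.

6.93 × 10^-4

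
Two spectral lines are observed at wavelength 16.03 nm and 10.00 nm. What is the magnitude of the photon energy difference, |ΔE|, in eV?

46.6 eV

Using E = hc/λ: E₁ = 1.2392·10^-17 J, E₂ = 1.9864·10^-17 J.
|ΔE| = |1.2392·10^-17 − 1.9864·10^-17| = 7.47·10^-18 J = 46.6 eV.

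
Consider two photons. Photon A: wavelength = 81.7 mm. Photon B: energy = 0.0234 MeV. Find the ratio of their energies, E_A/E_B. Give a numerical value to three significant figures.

6.49 × 10^-10

E_A = 2.431 × 10^-24 J (from wavelength = 81.7 mm, via E = hc/λ).
E_B = 3.749 × 10^-15 J (from energy = 0.0234 MeV, via E given directly).
Ratio = 2.431 × 10^-24 / 3.749 × 10^-15 = 6.49 × 10^-10.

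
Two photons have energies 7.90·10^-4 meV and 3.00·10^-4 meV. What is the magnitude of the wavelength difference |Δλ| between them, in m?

2.56 m

Using λ = hc/E: λ₁ = 1.569 m, λ₂ = 4.133 m.
|Δλ| = |1.569 − 4.133| = 2.56 m.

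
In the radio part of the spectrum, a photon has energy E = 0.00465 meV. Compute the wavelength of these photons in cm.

26.7 cm

Take h = 6.62607015e-34 J·s, c = 2.99792458e8 m/s, 1 eV = 1.602176634e-19 J.
In SI units: E = 0.00465 meV = 7.4501e-25 J.
Since λ = hc/E for a photon, λ = 0.2666 m.
Converting to cm: λ = 26.66 cm ≈ 26.7 cm.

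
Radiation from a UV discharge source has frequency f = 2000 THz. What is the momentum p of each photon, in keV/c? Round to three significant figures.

8.27e-3 keV/c

Use h = 6.62607015e-34 J·s, c = 2.99792458e8 m/s, 1 eV = 1.602176634e-19 J.
First convert: f = 2000 THz = 2.0e15 Hz.
The photon relation is p = hf/c, giving p = 4.420e-27 kg·m/s.
Converting to keV/c: p = 0.008271 keV/c ≈ 8.27e-3 keV/c.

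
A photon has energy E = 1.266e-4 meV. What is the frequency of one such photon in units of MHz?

(h = 6.62607015e-34 J·s, 1 eV = 1.602176634e-19 J.)
In SI units: E = 1.266e-4 meV = 2.0284e-26 J.
For a photon f = E/h, so f = 3.061e7 Hz.
Converting to MHz: f = 30.61 MHz ≈ 30.6 MHz.

30.6 MHz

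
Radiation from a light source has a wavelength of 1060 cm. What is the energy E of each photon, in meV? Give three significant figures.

1.17e-4 meV

In SI units: λ = 1060 cm = 10.6 m.
For a photon E = hc/λ, so E = 1.874e-26 J.
Converting to meV: E = 1.170e-4 meV ≈ 1.17e-4 meV.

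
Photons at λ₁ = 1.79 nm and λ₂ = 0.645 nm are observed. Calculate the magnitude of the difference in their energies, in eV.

Using E = hc/λ: E₁ = 1.110 × 10^-16 J, E₂ = 3.080 × 10^-16 J.
|ΔE| = |1.110 × 10^-16 − 3.080 × 10^-16| = 1.97 × 10^-16 J = 1230 eV.

1230 eV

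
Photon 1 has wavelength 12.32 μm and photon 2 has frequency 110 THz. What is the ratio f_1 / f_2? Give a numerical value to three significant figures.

f_1 = 2.433 × 10^13 Hz (from wavelength = 12.32 μm, via f = c/λ).
f_2 = 1.100 × 10^14 Hz (from frequency = 110 THz, via f given directly).
Ratio = 2.433 × 10^13 / 1.100 × 10^14 = 0.221.

0.221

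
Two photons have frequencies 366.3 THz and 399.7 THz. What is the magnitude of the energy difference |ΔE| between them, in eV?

0.138 eV

Using E = hf: E₁ = 2.4271 × 10^-19 J, E₂ = 2.6484 × 10^-19 J.
|ΔE| = |2.4271 × 10^-19 − 2.6484 × 10^-19| = 2.21 × 10^-20 J = 0.138 eV.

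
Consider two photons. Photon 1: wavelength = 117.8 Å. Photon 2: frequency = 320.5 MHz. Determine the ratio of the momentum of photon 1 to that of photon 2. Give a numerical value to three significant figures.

7.94e7

p_1 = 5.625e-26 kg·m/s (from wavelength = 117.8 Å, via p = h/λ).
p_2 = 7.084e-34 kg·m/s (from frequency = 320.5 MHz, via p = hf/c).
Ratio = 5.625e-26 / 7.084e-34 = 7.94e7.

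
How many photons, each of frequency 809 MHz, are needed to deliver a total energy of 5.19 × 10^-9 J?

Per-photon energy: E = 5.360 × 10^-25 J (from frequency = 809 MHz).
N = E_total / E_photon = 5.19 × 10^-9 J / 5.360 × 10^-25 J = 9.68 × 10^15.

9.68 × 10^15 photons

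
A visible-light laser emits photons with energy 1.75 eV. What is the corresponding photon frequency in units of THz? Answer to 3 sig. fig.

423 THz

Convert to SI: E = 1.75 eV = 2.8038·10^-19 J.
Apply f = E/h: f = 4.231·10^14 Hz.
Converting to THz: f = 423.1 THz ≈ 423 THz.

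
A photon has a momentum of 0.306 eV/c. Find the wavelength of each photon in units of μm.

First convert: p = 0.306 eV/c = 1.6354 × 10^-28 kg·m/s.
The photon relation is λ = h/p, giving λ = 4.052 × 10^-6 m.
Converting to μm: λ = 4.052 μm ≈ 4.05 μm.

4.05 μm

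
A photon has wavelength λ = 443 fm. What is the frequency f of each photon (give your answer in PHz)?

Convert to SI: λ = 443 fm = 4.43e-13 m.
For a photon f = c/λ, so f = 6.767e20 Hz.
Converting to PHz: f = 676700 PHz ≈ 6.77e5 PHz.

6.77e5 PHz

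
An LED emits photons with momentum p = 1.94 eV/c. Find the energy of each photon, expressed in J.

In SI units: p = 1.94 eV/c = 1.0368e-27 kg·m/s.
The photon relation is E = pc, giving E = 3.108e-19 J.
So E ≈ 3.11e-19 J.

3.11e-19 J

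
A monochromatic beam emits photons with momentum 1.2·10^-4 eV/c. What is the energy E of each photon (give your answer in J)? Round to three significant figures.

In SI units: p = 1.2·10^-4 eV/c = 6.4131·10^-32 kg·m/s.
Apply E = pc: E = 1.923·10^-23 J.
So E ≈ 1.92·10^-23 J.

1.92·10^-23 J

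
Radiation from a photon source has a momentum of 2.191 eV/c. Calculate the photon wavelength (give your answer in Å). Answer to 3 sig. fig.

5660 Å

First convert: p = 2.191 eV/c = 1.1709e-27 kg·m/s.
The photon relation is λ = h/p, giving λ = 5.659e-7 m.
Converting to Å: λ = 5659 Å ≈ 5660 Å.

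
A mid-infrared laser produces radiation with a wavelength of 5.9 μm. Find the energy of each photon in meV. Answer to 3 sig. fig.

In SI units: λ = 5.9 μm = 5.9e-6 m.
For a photon E = hc/λ, so E = 3.367e-20 J.
Converting to meV: E = 210.1 meV ≈ 210 meV.

210 meV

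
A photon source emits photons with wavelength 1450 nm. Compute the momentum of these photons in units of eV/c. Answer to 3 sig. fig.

0.855 eV/c

In SI units: λ = 1450 nm = 1.45·10^-6 m.
For a photon p = h/λ, so p = 4.570·10^-28 kg·m/s.
Converting to eV/c: p = 0.8551 eV/c ≈ 0.855 eV/c.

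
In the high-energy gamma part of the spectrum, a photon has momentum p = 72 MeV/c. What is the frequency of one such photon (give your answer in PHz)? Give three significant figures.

Take h = 6.62607015 × 10^-34 J·s, c = 2.99792458 × 10^8 m/s, 1 eV = 1.602176634 × 10^-19 J.
First convert: p = 72 MeV/c = 3.8479 × 10^-20 kg·m/s.
The photon relation is f = pc/h, giving f = 1.741 × 10^22 Hz.
Converting to PHz: f = 1.741 × 10^7 PHz ≈ 1.74 × 10^7 PHz.

1.74 × 10^7 PHz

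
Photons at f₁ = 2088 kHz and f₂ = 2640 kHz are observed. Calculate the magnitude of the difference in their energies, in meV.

Using E = hf: E₁ = 1.3835 × 10^-27 J, E₂ = 1.7493 × 10^-27 J.
|ΔE| = |1.3835 × 10^-27 − 1.7493 × 10^-27| = 3.66 × 10^-28 J = 2.28 × 10^-6 meV.

2.28 × 10^-6 meV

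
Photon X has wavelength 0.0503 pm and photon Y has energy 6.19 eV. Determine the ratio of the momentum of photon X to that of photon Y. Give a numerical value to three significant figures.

p_X = 1.317 × 10^-20 kg·m/s (from wavelength = 0.0503 pm, via p = h/λ).
p_Y = 3.308 × 10^-27 kg·m/s (from energy = 6.19 eV, via p = E/c).
Ratio = 1.317 × 10^-20 / 3.308 × 10^-27 = 3.98 × 10^6.

3.98 × 10^6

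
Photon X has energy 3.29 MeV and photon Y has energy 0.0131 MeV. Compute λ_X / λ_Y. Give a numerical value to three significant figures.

λ_X = 3.769 × 10^-13 m (from energy = 3.29 MeV, via λ = hc/E).
λ_Y = 9.464 × 10^-11 m (from energy = 0.0131 MeV, via λ = hc/E).
Ratio = 3.769 × 10^-13 / 9.464 × 10^-11 = 3.98 × 10^-3.

3.98 × 10^-3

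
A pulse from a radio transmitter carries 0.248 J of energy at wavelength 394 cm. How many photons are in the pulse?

Per-photon energy: E = 5.042e-26 J (from wavelength = 394 cm).
N = E_total / E_photon = 0.248 J / 5.042e-26 J = 4.92e24.

4.92e24 photons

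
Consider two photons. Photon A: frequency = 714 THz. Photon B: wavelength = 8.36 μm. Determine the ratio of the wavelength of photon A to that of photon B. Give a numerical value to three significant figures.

0.0502

λ_A = 4.199·10^-7 m (from frequency = 714 THz, via λ = c/f).
λ_B = 8.360·10^-6 m (from wavelength = 8.36 μm, via λ given directly).
Ratio = 4.199·10^-7 / 8.360·10^-6 = 0.0502.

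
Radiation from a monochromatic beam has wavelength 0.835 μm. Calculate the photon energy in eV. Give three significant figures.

First convert: λ = 0.835 μm = 8.35e-7 m.
The photon relation is E = hc/λ, giving E = 2.379e-19 J.
Converting to eV: E = 1.485 eV ≈ 1.48 eV.

1.48 eV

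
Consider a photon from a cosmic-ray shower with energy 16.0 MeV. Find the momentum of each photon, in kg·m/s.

(c = 2.99792458e8 m/s, 1 eV = 1.602176634e-19 J.)
Convert to SI: E = 16.0 MeV = 2.5635e-12 J.
For a photon p = E/c, so p = 8.551e-21 kg·m/s.
So p ≈ 8.55e-21 kg·m/s.

8.55e-21 kg·m/s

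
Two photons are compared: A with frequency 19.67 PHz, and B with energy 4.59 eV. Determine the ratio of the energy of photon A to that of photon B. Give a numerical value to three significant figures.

E_A = 1.303 × 10^-17 J (from frequency = 19.67 PHz, via E = hf).
E_B = 7.354 × 10^-19 J (from energy = 4.59 eV, via E given directly).
Ratio = 1.303 × 10^-17 / 7.354 × 10^-19 = 17.7.

17.7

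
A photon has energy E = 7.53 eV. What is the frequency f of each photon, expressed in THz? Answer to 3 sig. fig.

1820 THz

In SI units: E = 7.53 eV = 1.2064 × 10^-18 J.
The photon relation is f = E/h, giving f = 1.821 × 10^15 Hz.
Converting to THz: f = 1821 THz ≈ 1820 THz.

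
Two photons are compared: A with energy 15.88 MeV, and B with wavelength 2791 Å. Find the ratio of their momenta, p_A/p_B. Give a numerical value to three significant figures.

p_A = 8.487 × 10^-21 kg·m/s (from energy = 15.88 MeV, via p = E/c).
p_B = 2.374 × 10^-27 kg·m/s (from wavelength = 2791 Å, via p = h/λ).
Ratio = 8.487 × 10^-21 / 2.374 × 10^-27 = 3.57 × 10^6.

3.57 × 10^6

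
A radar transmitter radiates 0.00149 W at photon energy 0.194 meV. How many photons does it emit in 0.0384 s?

1.84 × 10^18 photons

Total energy: E_total = P·t = 0.00149 × 0.0384 = 5.722 × 10^-5 J.
Per-photon energy: E = 3.108 × 10^-23 J.
N = E_total / E_photon = 1.84 × 10^18.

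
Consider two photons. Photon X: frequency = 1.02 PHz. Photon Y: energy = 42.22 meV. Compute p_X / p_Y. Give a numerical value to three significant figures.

99.9

p_X = 2.254·10^-27 kg·m/s (from frequency = 1.02 PHz, via p = hf/c).
p_Y = 2.256·10^-29 kg·m/s (from energy = 42.22 meV, via p = E/c).
Ratio = 2.254·10^-27 / 2.256·10^-29 = 99.9.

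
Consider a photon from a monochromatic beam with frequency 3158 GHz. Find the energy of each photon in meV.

13.1 meV

In SI units: f = 3158 GHz = 3.158e12 Hz.
Apply E = hf: E = 2.093e-21 J.
Converting to meV: E = 13.06 meV ≈ 13.1 meV.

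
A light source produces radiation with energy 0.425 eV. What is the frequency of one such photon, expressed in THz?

(h = 6.62607015 × 10^-34 J·s, 1 eV = 1.602176634 × 10^-19 J.)
First convert: E = 0.425 eV = 6.8093 × 10^-20 J.
The photon relation is f = E/h, giving f = 1.028 × 10^14 Hz.
Converting to THz: f = 102.8 THz ≈ 103 THz.

103 THz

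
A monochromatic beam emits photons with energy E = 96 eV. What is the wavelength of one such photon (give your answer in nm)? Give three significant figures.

Take h = 6.62607015e-34 J·s, c = 2.99792458e8 m/s, 1 eV = 1.602176634e-19 J.
In SI units: E = 96 eV = 1.5381e-17 J.
Since λ = hc/E for a photon, λ = 1.292e-8 m.
Converting to nm: λ = 12.92 nm ≈ 12.9 nm.

12.9 nm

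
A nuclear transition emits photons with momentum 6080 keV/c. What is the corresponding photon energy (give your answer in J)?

9.74·10^-13 J

In SI units: p = 6080 keV/c = 3.2493·10^-21 kg·m/s.
Since E = pc for a photon, E = 9.741·10^-13 J.
So E ≈ 9.74·10^-13 J.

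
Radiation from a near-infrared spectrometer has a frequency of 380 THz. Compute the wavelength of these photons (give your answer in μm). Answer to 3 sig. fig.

Take c = 2.99792458 × 10^8 m/s.
First convert: f = 380 THz = 3.8 × 10^14 Hz.
For a photon λ = c/f, so λ = 7.889 × 10^-7 m.
Converting to μm: λ = 0.7889 μm ≈ 0.789 μm.

0.789 μm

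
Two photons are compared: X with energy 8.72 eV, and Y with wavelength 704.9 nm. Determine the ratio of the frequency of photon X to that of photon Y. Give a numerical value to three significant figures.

4.96

f_X = 2.108 × 10^15 Hz (from energy = 8.72 eV, via f = E/h).
f_Y = 4.253 × 10^14 Hz (from wavelength = 704.9 nm, via f = c/λ).
Ratio = 2.108 × 10^15 / 4.253 × 10^14 = 4.96.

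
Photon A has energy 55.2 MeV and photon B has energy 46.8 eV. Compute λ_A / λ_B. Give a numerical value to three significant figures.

8.48e-7

λ_A = 2.246e-14 m (from energy = 55.2 MeV, via λ = hc/E).
λ_B = 2.649e-8 m (from energy = 46.8 eV, via λ = hc/E).
Ratio = 2.246e-14 / 2.649e-8 = 8.48e-7.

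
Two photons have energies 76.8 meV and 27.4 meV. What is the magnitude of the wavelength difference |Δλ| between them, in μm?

29.1 μm

Using λ = hc/E: λ₁ = 1.614·10^-5 m, λ₂ = 4.525·10^-5 m.
|Δλ| = |1.614·10^-5 − 4.525·10^-5| = 2.91·10^-5 m = 29.1 μm.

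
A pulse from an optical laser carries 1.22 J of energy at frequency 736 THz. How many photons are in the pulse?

Per-photon energy: E = 4.877·10^-19 J (from frequency = 736 THz).
N = E_total / E_photon = 1.22 J / 4.877·10^-19 J = 2.50·10^18.

2.50·10^18 photons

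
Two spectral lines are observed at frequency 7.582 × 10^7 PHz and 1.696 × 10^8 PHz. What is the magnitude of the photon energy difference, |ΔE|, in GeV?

Using E = hf: E₁ = 5.0239 × 10^-11 J, E₂ = 1.1238 × 10^-10 J.
|ΔE| = |5.0239 × 10^-11 − 1.1238 × 10^-10| = 6.21 × 10^-11 J = 0.388 GeV.

0.388 GeV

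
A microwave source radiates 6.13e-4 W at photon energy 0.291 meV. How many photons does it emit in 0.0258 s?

Total energy: E_total = P·t = 6.13e-4 × 0.0258 = 1.582e-5 J.
Per-photon energy: E = 4.662e-23 J.
N = E_total / E_photon = 3.39e17.

3.39e17 photons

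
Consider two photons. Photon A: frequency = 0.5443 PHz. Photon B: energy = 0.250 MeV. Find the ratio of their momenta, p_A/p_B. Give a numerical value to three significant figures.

p_A = 1.203·10^-27 kg·m/s (from frequency = 0.5443 PHz, via p = hf/c).
p_B = 1.336·10^-22 kg·m/s (from energy = 0.250 MeV, via p = E/c).
Ratio = 1.203·10^-27 / 1.336·10^-22 = 9.00·10^-6.

9.00·10^-6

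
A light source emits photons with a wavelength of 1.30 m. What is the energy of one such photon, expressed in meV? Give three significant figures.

Since E = hc/λ for a photon, E = 1.528e-25 J.
Converting to meV: E = 9.537e-4 meV ≈ 9.54e-4 meV.

9.54e-4 meV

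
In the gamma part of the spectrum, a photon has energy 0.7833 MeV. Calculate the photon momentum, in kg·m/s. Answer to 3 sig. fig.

4.19 × 10^-22 kg·m/s

Take c = 2.99792458 × 10^8 m/s, 1 eV = 1.602176634 × 10^-19 J.
Convert to SI: E = 0.7833 MeV = 1.2550 × 10^-13 J.
Apply p = E/c: p = 4.186 × 10^-22 kg·m/s.
So p ≈ 4.19 × 10^-22 kg·m/s.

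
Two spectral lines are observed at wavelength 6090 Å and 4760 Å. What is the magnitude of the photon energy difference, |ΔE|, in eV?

Using E = hc/λ: E₁ = 3.262e-19 J, E₂ = 4.173e-19 J.
|ΔE| = |3.262e-19 − 4.173e-19| = 9.11e-20 J = 0.569 eV.

0.569 eV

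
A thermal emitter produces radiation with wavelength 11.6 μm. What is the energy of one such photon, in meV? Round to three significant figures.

107 meV

Take h = 6.62607015 × 10^-34 J·s, c = 2.99792458 × 10^8 m/s, 1 eV = 1.602176634 × 10^-19 J.
Convert to SI: λ = 11.6 μm = 1.16 × 10^-5 m.
Since E = hc/λ for a photon, E = 1.712 × 10^-20 J.
Converting to meV: E = 106.9 meV ≈ 107 meV.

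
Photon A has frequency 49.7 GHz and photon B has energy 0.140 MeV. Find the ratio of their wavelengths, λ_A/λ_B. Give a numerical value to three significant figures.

λ_A = 0.006032 m (from frequency = 49.7 GHz, via λ = c/f).
λ_B = 8.856 × 10^-12 m (from energy = 0.140 MeV, via λ = hc/E).
Ratio = 0.006032 / 8.856 × 10^-12 = 6.81 × 10^8.

6.81 × 10^8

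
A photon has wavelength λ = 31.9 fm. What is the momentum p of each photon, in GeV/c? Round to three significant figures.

Use h = 6.62607015·10^-34 J·s, c = 2.99792458·10^8 m/s, 1 eV = 1.602176634·10^-19 J.
In SI units: λ = 31.9 fm = 3.19·10^-14 m.
For a photon p = h/λ, so p = 2.077·10^-20 kg·m/s.
Converting to GeV/c: p = 0.03887 GeV/c ≈ 0.0389 GeV/c.

0.0389 GeV/c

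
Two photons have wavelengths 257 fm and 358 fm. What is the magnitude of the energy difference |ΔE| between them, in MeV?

Using E = hc/λ: E₁ = 7.729 × 10^-13 J, E₂ = 5.549 × 10^-13 J.
|ΔE| = |7.729 × 10^-13 − 5.549 × 10^-13| = 2.18 × 10^-13 J = 1.36 MeV.

1.36 MeV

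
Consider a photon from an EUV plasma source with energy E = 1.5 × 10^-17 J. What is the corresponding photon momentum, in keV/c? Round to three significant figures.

(c = 2.99792458 × 10^8 m/s, 1 eV = 1.602176634 × 10^-19 J.)
Apply p = E/c: p = 5.003 × 10^-26 kg·m/s.
Converting to keV/c: p = 0.09362 keV/c ≈ 0.0936 keV/c.

0.0936 keV/c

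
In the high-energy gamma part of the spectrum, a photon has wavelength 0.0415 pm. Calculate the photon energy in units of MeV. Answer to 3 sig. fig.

First convert: λ = 0.0415 pm = 4.15 × 10^-14 m.
Since E = hc/λ for a photon, E = 4.787 × 10^-12 J.
Converting to MeV: E = 29.88 MeV ≈ 29.9 MeV.

29.9 MeV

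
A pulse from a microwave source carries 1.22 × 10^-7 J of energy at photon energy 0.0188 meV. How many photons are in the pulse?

Per-photon energy: E = 3.012 × 10^-24 J (from energy = 0.0188 meV).
N = E_total / E_photon = 1.22 × 10^-7 J / 3.012 × 10^-24 J = 4.05 × 10^16.

4.05 × 10^16 photons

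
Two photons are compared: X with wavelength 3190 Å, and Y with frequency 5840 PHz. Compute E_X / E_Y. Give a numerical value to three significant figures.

1.61e-4

E_X = 6.227e-19 J (from wavelength = 3190 Å, via E = hc/λ).
E_Y = 3.870e-15 J (from frequency = 5840 PHz, via E = hf).
Ratio = 6.227e-19 / 3.870e-15 = 1.61e-4.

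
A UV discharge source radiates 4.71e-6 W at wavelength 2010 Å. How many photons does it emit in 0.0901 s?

Total energy: E_total = P·t = 4.71e-6 × 0.0901 = 4.244e-7 J.
Per-photon energy: E = 9.883e-19 J.
N = E_total / E_photon = 4.29e11.

4.29e11 photons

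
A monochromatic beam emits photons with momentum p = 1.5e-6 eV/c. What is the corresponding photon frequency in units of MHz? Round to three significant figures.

(h = 6.62607015e-34 J·s, c = 2.99792458e8 m/s, 1 eV = 1.602176634e-19 J.)
Convert to SI: p = 1.5e-6 eV/c = 8.0164e-34 kg·m/s.
The photon relation is f = pc/h, giving f = 3.627e8 Hz.
Converting to MHz: f = 362.7 MHz ≈ 363 MHz.

363 MHz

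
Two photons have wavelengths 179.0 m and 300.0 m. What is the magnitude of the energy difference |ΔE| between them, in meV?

Using E = hc/λ: E₁ = 1.1097e-27 J, E₂ = 6.6215e-28 J.
|ΔE| = |1.1097e-27 − 6.6215e-28| = 4.48e-28 J = 2.79e-6 meV.

2.79e-6 meV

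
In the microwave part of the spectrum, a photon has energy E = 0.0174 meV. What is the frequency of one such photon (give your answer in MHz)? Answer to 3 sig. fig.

4210 MHz

(h = 6.62607015e-34 J·s, 1 eV = 1.602176634e-19 J.)
In SI units: E = 0.0174 meV = 2.7878e-24 J.
Since f = E/h for a photon, f = 4.207e9 Hz.
Converting to MHz: f = 4207 MHz ≈ 4210 MHz.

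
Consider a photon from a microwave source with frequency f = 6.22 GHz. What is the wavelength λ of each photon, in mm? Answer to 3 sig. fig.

48.2 mm

(c = 2.99792458 × 10^8 m/s.)
First convert: f = 6.22 GHz = 6.22 × 10^9 Hz.
Since λ = c/f for a photon, λ = 0.04820 m.
Converting to mm: λ = 48.20 mm ≈ 48.2 mm.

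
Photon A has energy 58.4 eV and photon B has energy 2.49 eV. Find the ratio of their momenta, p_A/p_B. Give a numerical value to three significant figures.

p_A = 3.121e-26 kg·m/s (from energy = 58.4 eV, via p = E/c).
p_B = 1.331e-27 kg·m/s (from energy = 2.49 eV, via p = E/c).
Ratio = 3.121e-26 / 1.331e-27 = 23.5.

23.5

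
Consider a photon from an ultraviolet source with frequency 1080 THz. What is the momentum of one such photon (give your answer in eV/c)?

4.47 eV/c

Take h = 6.62607015·10^-34 J·s, c = 2.99792458·10^8 m/s, 1 eV = 1.602176634·10^-19 J.
First convert: f = 1080 THz = 1.08·10^15 Hz.
For a photon p = hf/c, so p = 2.387·10^-27 kg·m/s.
Converting to eV/c: p = 4.467 eV/c ≈ 4.47 eV/c.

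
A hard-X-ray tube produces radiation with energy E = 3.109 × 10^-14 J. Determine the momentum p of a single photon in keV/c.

Take c = 2.99792458 × 10^8 m/s, 1 eV = 1.602176634 × 10^-19 J.
The photon relation is p = E/c, giving p = 1.037 × 10^-22 kg·m/s.
Converting to keV/c: p = 194.0 keV/c ≈ 194 keV/c.

194 keV/c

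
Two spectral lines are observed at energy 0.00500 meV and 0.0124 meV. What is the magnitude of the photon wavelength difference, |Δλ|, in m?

Using λ = hc/E: λ₁ = 0.2480 m, λ₂ = 0.09999 m.
|Δλ| = |0.2480 − 0.09999| = 0.148 m.

0.148 m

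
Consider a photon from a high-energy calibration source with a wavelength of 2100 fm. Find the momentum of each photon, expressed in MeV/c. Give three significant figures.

0.590 MeV/c

Use h = 6.62607015e-34 J·s, c = 2.99792458e8 m/s, 1 eV = 1.602176634e-19 J.
Convert to SI: λ = 2100 fm = 2.1e-12 m.
Since p = h/λ for a photon, p = 3.155e-22 kg·m/s.
Converting to MeV/c: p = 0.5904 MeV/c ≈ 0.590 MeV/c.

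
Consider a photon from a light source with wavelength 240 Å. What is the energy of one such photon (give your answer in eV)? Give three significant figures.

Take h = 6.62607015e-34 J·s, c = 2.99792458e8 m/s, 1 eV = 1.602176634e-19 J.
In SI units: λ = 240 Å = 2.4e-8 m.
Since E = hc/λ for a photon, E = 8.277e-18 J.
Converting to eV: E = 51.66 eV ≈ 51.7 eV.

51.7 eV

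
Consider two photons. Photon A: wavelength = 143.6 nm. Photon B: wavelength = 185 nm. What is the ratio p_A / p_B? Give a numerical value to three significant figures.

p_A = 4.614 × 10^-27 kg·m/s (from wavelength = 143.6 nm, via p = h/λ).
p_B = 3.582 × 10^-27 kg·m/s (from wavelength = 185 nm, via p = h/λ).
Ratio = 4.614 × 10^-27 / 3.582 × 10^-27 = 1.29.

1.29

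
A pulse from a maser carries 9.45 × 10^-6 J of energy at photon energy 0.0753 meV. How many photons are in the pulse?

7.83 × 10^17 photons

Per-photon energy: E = 1.206 × 10^-23 J (from energy = 0.0753 meV).
N = E_total / E_photon = 9.45 × 10^-6 J / 1.206 × 10^-23 J = 7.83 × 10^17.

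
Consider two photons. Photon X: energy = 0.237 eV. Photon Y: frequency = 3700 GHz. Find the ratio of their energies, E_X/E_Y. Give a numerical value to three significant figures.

E_X = 3.797 × 10^-20 J (from energy = 0.237 eV, via E given directly).
E_Y = 2.452 × 10^-21 J (from frequency = 3700 GHz, via E = hf).
Ratio = 3.797 × 10^-20 / 2.452 × 10^-21 = 15.5.

15.5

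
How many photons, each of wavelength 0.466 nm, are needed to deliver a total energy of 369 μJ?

Per-photon energy: E = 4.263e-16 J (from wavelength = 0.466 nm).
N = E_total / E_photon = 3.69e-4 J / 4.263e-16 J = 8.66e11.

8.66e11 photons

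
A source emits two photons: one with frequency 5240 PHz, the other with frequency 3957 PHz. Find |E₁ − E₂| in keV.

Using E = hf: E₁ = 3.4721e-15 J, E₂ = 2.6219e-15 J.
|ΔE| = |3.4721e-15 − 2.6219e-15| = 8.50e-16 J = 5.31 keV.

5.31 keV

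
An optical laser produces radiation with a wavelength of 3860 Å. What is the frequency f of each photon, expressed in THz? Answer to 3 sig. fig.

777 THz

Convert to SI: λ = 3860 Å = 3.86e-7 m.
The photon relation is f = c/λ, giving f = 7.767e14 Hz.
Converting to THz: f = 776.7 THz ≈ 777 THz.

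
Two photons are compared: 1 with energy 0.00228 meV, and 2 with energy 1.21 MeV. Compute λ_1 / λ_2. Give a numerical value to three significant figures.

5.31e11

λ_1 = 0.5438 m (from energy = 0.00228 meV, via λ = hc/E).
λ_2 = 1.025e-12 m (from energy = 1.21 MeV, via λ = hc/E).
Ratio = 0.5438 / 1.025e-12 = 5.31e11.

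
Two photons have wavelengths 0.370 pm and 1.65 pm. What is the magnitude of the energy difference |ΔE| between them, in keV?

Using E = hc/λ: E₁ = 5.369·10^-13 J, E₂ = 1.204·10^-13 J.
|ΔE| = |5.369·10^-13 − 1.204·10^-13| = 4.16·10^-13 J = 2600 keV.

2600 keV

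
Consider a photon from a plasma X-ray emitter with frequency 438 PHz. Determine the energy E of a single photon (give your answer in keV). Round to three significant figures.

1.81 keV

Use h = 6.62607015 × 10^-34 J·s, 1 eV = 1.602176634 × 10^-19 J.
Convert to SI: f = 438 PHz = 4.38 × 10^17 Hz.
Apply E = hf: E = 2.902 × 10^-16 J.
Converting to keV: E = 1.811 keV ≈ 1.81 keV.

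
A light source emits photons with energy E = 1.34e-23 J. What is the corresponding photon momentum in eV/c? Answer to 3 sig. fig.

8.36e-5 eV/c

For a photon p = E/c, so p = 4.470e-32 kg·m/s.
Converting to eV/c: p = 8.364e-5 eV/c ≈ 8.36e-5 eV/c.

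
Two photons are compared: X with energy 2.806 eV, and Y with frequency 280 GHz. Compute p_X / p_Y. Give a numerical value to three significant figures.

2420

p_X = 1.500 × 10^-27 kg·m/s (from energy = 2.806 eV, via p = E/c).
p_Y = 6.189 × 10^-31 kg·m/s (from frequency = 280 GHz, via p = hf/c).
Ratio = 1.500 × 10^-27 / 6.189 × 10^-31 = 2420.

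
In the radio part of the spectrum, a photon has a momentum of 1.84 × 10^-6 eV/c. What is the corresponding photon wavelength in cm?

67.4 cm

Take h = 6.62607015 × 10^-34 J·s, c = 2.99792458 × 10^8 m/s, 1 eV = 1.602176634 × 10^-19 J.
In SI units: p = 1.84 × 10^-6 eV/c = 9.8335 × 10^-34 kg·m/s.
Since λ = h/p for a photon, λ = 0.6738 m.
Converting to cm: λ = 67.38 cm ≈ 67.4 cm.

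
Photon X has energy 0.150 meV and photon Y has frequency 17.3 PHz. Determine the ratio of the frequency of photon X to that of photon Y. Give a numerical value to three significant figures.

2.10·10^-6

f_X = 3.627·10^10 Hz (from energy = 0.150 meV, via f = E/h).
f_Y = 1.730·10^16 Hz (from frequency = 17.3 PHz, via f given directly).
Ratio = 3.627·10^10 / 1.730·10^16 = 2.10·10^-6.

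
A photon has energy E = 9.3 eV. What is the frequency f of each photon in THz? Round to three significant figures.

2250 THz

First convert: E = 9.3 eV = 1.4900e-18 J.
Apply f = E/h: f = 2.249e15 Hz.
Converting to THz: f = 2249 THz ≈ 2250 THz.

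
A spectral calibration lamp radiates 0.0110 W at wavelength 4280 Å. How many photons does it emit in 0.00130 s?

3.08 × 10^13 photons

Total energy: E_total = P·t = 0.0110 × 0.00130 = 1.430 × 10^-5 J.
Per-photon energy: E = 4.641 × 10^-19 J.
N = E_total / E_photon = 3.08 × 10^13.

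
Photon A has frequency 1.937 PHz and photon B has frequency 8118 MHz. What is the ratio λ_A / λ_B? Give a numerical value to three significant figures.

λ_A = 1.548 × 10^-7 m (from frequency = 1.937 PHz, via λ = c/f).
λ_B = 0.03693 m (from frequency = 8118 MHz, via λ = c/f).
Ratio = 1.548 × 10^-7 / 0.03693 = 4.19 × 10^-6.

4.19 × 10^-6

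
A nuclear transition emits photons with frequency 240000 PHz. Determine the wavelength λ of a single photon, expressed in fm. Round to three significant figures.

In SI units: f = 240000 PHz = 2.400·10^20 Hz.
Since λ = c/f for a photon, λ = 1.249·10^-12 m.
Converting to fm: λ = 1249 fm ≈ 1250 fm.

1250 fm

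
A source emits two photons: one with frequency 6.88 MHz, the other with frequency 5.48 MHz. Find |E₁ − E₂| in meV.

Using E = hf: E₁ = 4.559e-27 J, E₂ = 3.631e-27 J.
|ΔE| = |4.559e-27 − 3.631e-27| = 9.28e-28 J = 5.79e-6 meV.

5.79e-6 meV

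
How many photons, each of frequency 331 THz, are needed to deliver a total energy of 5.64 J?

2.57 × 10^19 photons

Per-photon energy: E = 2.193 × 10^-19 J (from frequency = 331 THz).
N = E_total / E_photon = 5.64 J / 2.193 × 10^-19 J = 2.57 × 10^19.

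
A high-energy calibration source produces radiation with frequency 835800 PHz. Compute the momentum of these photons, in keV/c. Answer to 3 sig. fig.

Use h = 6.62607015 × 10^-34 J·s, c = 2.99792458 × 10^8 m/s, 1 eV = 1.602176634 × 10^-19 J.
First convert: f = 835800 PHz = 8.358 × 10^20 Hz.
Since p = hf/c for a photon, p = 1.847 × 10^-21 kg·m/s.
Converting to keV/c: p = 3457 keV/c ≈ 3460 keV/c.

3460 keV/c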